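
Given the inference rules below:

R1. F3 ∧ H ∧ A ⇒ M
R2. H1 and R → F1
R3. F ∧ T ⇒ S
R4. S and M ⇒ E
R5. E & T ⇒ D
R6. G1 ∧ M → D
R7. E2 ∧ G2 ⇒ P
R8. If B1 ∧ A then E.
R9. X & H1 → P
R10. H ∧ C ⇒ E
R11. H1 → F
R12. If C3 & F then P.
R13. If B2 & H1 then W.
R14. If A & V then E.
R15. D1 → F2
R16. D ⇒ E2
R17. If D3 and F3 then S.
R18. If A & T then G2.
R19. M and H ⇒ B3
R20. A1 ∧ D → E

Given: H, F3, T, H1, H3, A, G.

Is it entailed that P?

Yes

M  (by R1: F3, H, A)
F  (by R11: H1)
G2  (by R18: A, T)
S  (by R3: F, T)
E  (by R4: S, M)
D  (by R5: E, T)
E2  (by R16: D)
P  (by R7: E2, G2)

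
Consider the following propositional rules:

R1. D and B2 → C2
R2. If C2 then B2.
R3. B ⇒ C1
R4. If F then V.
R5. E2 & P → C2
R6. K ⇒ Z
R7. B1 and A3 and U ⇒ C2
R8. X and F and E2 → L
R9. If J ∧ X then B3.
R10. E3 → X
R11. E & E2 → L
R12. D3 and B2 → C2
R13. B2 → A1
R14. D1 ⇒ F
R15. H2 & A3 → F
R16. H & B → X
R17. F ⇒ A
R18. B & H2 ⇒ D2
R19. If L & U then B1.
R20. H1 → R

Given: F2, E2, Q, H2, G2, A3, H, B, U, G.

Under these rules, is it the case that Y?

Forward chaining from the given facts derives: C1, F, X, A, D2, V, L, B1, C2, B2, A1.
No rule has Y as its conclusion, and it is not among the given facts.

No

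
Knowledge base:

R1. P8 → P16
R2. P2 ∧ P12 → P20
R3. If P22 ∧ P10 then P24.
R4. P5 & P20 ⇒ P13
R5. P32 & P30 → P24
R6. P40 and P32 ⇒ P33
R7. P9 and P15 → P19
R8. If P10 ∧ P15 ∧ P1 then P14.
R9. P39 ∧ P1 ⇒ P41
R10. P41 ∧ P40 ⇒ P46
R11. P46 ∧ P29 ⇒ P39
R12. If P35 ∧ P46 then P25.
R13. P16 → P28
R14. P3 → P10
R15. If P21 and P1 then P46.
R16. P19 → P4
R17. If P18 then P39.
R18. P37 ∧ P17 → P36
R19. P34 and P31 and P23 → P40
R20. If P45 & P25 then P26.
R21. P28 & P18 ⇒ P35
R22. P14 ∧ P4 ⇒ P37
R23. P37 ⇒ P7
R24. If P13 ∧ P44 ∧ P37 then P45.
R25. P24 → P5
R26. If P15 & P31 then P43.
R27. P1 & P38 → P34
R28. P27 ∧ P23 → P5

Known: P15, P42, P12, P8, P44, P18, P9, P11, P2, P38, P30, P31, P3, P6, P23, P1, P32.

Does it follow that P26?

P16  (by R1: P8)
P20  (by R2: P2, P12)
P24  (by R5: P32, P30)
P19  (by R7: P9, P15)
P28  (by R13: P16)
P10  (by R14: P3)
P4  (by R16: P19)
P39  (by R17: P18)
P35  (by R21: P28, P18)
P5  (by R25: P24)
P34  (by R27: P1, P38)
P13  (by R4: P5, P20)
P14  (by R8: P10, P15, P1)
P41  (by R9: P39, P1)
P40  (by R19: P34, P31, P23)
P37  (by R22: P14, P4)
P45  (by R24: P13, P44, P37)
P46  (by R10: P41, P40)
P25  (by R12: P35, P46)
P26  (by R20: P45, P25)

Yes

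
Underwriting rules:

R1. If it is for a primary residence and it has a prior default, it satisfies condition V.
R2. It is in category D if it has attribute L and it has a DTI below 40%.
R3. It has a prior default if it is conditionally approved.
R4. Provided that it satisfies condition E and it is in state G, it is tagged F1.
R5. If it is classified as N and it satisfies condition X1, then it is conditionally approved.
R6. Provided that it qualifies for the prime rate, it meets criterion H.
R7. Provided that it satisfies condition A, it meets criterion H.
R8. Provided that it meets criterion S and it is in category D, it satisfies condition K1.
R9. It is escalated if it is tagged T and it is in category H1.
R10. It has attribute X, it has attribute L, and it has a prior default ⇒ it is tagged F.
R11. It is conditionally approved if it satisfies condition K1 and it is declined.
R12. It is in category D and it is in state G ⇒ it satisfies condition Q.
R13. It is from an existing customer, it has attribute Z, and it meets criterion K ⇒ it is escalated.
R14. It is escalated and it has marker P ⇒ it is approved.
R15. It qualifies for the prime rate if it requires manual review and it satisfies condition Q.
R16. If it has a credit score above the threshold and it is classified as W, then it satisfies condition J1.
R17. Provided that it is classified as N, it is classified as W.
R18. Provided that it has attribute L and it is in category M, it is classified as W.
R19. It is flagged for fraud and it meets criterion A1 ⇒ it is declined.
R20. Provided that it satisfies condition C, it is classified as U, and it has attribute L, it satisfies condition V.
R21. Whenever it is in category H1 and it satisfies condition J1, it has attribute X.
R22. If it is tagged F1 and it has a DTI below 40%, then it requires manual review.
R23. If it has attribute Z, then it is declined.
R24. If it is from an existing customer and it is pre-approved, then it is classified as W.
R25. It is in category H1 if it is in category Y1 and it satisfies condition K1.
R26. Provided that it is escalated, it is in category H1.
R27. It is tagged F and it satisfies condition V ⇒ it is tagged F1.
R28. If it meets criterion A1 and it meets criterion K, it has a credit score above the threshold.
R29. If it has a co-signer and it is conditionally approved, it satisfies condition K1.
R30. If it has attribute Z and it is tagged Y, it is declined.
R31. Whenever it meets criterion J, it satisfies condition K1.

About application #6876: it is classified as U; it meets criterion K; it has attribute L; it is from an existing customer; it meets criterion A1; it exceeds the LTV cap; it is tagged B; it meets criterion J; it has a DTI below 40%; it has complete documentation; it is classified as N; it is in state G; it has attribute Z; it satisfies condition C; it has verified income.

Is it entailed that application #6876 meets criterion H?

By R2 (it has attribute L, it has a DTI below 40%): it is in category D.
By R12 (it is in category D, it is in state G): it satisfies condition Q.
By R13 (it is from an existing customer, it has attribute Z, it meets criterion K): it is escalated.
By R17 (it is classified as N): it is classified as W.
By R20 (it satisfies condition C, it is classified as U, it has attribute L): it satisfies condition V.
By R23 (it has attribute Z): it is declined.
By R26 (it is escalated): it is in category H1.
By R28 (it meets criterion A1, it meets criterion K): it has a credit score above the threshold.
By R31 (it meets criterion J): it satisfies condition K1.
By R11 (it satisfies condition K1, it is declined): it is conditionally approved.
By R16 (it has a credit score above the threshold, it is classified as W): it satisfies condition J1.
By R21 (it is in category H1, it satisfies condition J1): it has attribute X.
By R3 (it is conditionally approved): it has a prior default.
By R10 (it has attribute X, it has attribute L, it has a prior default): it is tagged F.
By R27 (it is tagged F, it satisfies condition V): it is tagged F1.
By R22 (it is tagged F1, it has a DTI below 40%): it requires manual review.
By R15 (it requires manual review, it satisfies condition Q): it qualifies for the prime rate.
By R6 (it qualifies for the prime rate): it meets criterion H.

Yes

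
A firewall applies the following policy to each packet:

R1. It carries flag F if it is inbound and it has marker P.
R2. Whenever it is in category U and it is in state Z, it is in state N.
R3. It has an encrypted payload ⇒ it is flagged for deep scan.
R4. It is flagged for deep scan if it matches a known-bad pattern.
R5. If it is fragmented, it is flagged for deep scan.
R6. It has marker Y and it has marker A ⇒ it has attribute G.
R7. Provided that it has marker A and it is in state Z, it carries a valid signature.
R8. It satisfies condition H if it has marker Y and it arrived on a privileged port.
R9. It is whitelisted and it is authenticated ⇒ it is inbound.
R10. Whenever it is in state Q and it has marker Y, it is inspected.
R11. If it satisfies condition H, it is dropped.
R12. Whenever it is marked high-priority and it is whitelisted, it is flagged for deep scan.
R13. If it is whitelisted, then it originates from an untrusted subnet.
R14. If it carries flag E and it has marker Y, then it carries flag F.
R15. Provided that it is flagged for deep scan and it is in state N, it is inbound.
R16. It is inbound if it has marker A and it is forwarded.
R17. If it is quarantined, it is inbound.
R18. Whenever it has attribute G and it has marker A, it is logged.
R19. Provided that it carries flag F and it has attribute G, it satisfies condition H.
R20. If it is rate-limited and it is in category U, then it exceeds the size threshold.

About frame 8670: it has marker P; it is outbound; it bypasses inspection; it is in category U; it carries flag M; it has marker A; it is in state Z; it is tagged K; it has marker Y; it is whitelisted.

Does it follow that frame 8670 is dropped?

Forward chaining from the given facts derives: is in state N, has attribute G, carries a valid signature, originates from an untrusted subnet, is logged.
The only rule concluding "it is dropped" is R11, which needs "it satisfies condition H"; that is never established.

No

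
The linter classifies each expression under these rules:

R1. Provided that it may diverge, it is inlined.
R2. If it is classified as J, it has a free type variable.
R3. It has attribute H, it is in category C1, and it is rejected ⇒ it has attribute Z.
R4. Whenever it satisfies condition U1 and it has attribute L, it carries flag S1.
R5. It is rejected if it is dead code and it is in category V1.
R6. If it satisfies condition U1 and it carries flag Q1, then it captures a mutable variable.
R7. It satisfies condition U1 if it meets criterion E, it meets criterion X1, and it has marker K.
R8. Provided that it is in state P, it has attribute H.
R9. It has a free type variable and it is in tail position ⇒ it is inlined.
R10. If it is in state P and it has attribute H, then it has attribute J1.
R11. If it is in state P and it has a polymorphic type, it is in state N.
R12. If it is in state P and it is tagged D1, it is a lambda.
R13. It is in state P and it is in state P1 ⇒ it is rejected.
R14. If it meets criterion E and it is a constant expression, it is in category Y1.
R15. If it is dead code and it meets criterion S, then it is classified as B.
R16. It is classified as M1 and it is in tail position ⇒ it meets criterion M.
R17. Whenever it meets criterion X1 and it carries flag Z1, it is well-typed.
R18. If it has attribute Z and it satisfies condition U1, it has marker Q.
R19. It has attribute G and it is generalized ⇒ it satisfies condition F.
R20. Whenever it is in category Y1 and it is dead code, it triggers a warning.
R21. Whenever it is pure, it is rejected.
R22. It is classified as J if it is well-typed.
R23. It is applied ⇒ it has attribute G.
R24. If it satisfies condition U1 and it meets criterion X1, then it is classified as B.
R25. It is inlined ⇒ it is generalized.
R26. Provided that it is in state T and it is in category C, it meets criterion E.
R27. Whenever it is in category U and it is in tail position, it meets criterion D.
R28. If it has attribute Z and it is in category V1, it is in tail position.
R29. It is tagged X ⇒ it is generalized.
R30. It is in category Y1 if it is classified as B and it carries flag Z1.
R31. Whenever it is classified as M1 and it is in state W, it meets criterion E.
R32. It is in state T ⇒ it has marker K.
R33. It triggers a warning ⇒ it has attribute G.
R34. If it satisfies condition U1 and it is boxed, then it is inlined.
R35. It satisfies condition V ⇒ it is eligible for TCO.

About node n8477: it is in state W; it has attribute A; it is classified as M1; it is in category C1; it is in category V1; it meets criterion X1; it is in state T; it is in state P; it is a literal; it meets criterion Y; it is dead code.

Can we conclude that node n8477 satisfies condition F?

No

Forward chaining from the given facts derives: is rejected, has attribute H, has attribute J1, meets criterion E, has marker K, has attribute Z, satisfies condition U1, has marker Q, is classified as B, is in tail position, meets criterion M.
The only rule concluding "it satisfies condition F" is R19, which needs "it has attribute G"; that is never established.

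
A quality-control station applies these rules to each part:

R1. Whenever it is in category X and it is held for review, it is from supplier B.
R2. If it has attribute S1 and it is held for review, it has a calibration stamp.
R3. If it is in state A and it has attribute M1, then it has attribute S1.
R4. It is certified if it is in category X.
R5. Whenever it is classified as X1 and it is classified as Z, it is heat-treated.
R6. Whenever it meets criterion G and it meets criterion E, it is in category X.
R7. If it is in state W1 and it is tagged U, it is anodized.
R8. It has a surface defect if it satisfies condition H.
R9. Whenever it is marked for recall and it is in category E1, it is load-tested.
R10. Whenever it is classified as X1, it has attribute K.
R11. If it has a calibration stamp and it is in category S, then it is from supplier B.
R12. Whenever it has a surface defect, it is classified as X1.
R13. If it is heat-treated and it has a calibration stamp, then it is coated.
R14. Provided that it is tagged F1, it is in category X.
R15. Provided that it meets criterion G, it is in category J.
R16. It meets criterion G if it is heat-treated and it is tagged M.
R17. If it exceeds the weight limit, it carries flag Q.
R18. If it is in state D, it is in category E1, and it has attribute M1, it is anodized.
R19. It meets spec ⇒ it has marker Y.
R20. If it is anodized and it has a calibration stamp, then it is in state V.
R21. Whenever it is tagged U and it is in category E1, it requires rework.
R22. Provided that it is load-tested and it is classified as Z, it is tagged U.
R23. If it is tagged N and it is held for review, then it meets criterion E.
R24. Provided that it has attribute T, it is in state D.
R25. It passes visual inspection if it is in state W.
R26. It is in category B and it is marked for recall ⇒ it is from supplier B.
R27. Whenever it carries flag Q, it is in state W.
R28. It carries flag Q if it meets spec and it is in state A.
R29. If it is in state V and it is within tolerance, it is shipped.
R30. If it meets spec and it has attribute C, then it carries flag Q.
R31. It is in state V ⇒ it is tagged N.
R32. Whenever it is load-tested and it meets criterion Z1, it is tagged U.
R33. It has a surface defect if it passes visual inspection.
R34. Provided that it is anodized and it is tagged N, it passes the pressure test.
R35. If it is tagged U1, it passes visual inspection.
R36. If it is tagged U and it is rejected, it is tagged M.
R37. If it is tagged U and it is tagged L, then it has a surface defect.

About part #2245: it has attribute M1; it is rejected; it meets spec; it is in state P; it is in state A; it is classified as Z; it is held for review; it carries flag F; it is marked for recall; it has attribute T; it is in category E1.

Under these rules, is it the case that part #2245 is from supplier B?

Yes

By R3 (it is in state A, it has attribute M1): it has attribute S1.
By R9 (it is marked for recall, it is in category E1): it is load-tested.
By R22 (it is load-tested, it is classified as Z): it is tagged U.
By R24 (it has attribute T): it is in state D.
By R28 (it meets spec, it is in state A): it carries flag Q.
By R36 (it is tagged U, it is rejected): it is tagged M.
By R2 (it has attribute S1, it is held for review): it has a calibration stamp.
By R18 (it is in state D, it is in category E1, it has attribute M1): it is anodized.
By R20 (it is anodized, it has a calibration stamp): it is in state V.
By R27 (it carries flag Q): it is in state W.
By R31 (it is in state V): it is tagged N.
By R23 (it is tagged N, it is held for review): it meets criterion E.
By R25 (it is in state W): it passes visual inspection.
By R33 (it passes visual inspection): it has a surface defect.
By R12 (it has a surface defect): it is classified as X1.
By R5 (it is classified as X1, it is classified as Z): it is heat-treated.
By R16 (it is heat-treated, it is tagged M): it meets criterion G.
By R6 (it meets criterion G, it meets criterion E): it is in category X.
By R1 (it is in category X, it is held for review): it is from supplier B.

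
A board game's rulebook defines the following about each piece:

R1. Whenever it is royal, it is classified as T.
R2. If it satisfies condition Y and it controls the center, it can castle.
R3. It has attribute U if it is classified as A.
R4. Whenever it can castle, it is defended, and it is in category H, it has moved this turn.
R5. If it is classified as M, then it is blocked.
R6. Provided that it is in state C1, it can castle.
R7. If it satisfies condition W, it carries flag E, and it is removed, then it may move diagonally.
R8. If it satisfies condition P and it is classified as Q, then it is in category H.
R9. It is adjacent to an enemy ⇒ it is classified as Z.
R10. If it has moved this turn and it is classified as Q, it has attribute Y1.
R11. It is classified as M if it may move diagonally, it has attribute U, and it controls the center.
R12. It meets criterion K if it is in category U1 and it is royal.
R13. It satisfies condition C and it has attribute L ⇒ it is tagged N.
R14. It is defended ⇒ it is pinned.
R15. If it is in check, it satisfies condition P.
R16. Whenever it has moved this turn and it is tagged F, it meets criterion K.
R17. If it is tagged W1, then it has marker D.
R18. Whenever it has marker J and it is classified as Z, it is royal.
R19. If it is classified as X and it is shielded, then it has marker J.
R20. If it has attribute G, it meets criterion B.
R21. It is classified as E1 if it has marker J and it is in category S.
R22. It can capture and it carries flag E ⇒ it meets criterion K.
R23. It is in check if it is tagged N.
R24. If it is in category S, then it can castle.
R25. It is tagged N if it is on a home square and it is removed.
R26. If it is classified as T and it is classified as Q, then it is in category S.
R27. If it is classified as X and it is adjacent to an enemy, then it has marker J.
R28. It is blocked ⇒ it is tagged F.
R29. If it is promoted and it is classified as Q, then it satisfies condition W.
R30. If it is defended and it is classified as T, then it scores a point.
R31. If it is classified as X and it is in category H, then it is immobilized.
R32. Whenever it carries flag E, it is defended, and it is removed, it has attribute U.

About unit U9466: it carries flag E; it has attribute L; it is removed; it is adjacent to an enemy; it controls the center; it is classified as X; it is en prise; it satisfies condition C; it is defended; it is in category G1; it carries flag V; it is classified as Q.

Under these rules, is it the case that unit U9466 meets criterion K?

Forward chaining from the given facts derives: is classified as Z, is tagged N, is pinned, is in check, has marker J, has attribute U, satisfies condition P, is royal, is classified as T, is in category H, is in category S, scores a point, is immobilized, is classified as E1, can castle, has moved this turn, has attribute Y1.
Rules concluding "it meets criterion K": R12 needs "it is in category U1"; R16 needs "it is tagged F"; R22 needs "it can capture" — none of these are established.

No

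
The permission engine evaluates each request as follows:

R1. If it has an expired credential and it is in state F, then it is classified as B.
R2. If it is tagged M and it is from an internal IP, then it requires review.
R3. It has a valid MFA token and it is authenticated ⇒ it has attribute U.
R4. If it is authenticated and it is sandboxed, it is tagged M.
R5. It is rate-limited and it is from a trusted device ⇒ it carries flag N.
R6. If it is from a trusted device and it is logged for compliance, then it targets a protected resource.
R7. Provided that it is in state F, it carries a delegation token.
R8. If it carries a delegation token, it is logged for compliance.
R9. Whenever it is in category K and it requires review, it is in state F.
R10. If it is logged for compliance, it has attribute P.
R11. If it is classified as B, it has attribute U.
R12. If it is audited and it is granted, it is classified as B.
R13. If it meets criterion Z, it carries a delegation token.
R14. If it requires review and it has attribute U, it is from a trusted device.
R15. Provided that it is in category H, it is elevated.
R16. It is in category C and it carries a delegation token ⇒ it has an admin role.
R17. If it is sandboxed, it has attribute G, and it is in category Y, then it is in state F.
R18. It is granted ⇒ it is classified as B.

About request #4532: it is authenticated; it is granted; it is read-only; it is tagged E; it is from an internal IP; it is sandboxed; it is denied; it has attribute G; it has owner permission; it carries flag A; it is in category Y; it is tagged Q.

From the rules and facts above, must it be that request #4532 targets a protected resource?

By R4 (it is authenticated, it is sandboxed): it is tagged M.
By R17 (it is sandboxed, it has attribute G, it is in category Y): it is in state F.
By R18 (it is granted): it is classified as B.
By R2 (it is tagged M, it is from an internal IP): it requires review.
By R7 (it is in state F): it carries a delegation token.
By R8 (it carries a delegation token): it is logged for compliance.
By R11 (it is classified as B): it has attribute U.
By R14 (it requires review, it has attribute U): it is from a trusted device.
By R6 (it is from a trusted device, it is logged for compliance): it targets a protected resource.

Yes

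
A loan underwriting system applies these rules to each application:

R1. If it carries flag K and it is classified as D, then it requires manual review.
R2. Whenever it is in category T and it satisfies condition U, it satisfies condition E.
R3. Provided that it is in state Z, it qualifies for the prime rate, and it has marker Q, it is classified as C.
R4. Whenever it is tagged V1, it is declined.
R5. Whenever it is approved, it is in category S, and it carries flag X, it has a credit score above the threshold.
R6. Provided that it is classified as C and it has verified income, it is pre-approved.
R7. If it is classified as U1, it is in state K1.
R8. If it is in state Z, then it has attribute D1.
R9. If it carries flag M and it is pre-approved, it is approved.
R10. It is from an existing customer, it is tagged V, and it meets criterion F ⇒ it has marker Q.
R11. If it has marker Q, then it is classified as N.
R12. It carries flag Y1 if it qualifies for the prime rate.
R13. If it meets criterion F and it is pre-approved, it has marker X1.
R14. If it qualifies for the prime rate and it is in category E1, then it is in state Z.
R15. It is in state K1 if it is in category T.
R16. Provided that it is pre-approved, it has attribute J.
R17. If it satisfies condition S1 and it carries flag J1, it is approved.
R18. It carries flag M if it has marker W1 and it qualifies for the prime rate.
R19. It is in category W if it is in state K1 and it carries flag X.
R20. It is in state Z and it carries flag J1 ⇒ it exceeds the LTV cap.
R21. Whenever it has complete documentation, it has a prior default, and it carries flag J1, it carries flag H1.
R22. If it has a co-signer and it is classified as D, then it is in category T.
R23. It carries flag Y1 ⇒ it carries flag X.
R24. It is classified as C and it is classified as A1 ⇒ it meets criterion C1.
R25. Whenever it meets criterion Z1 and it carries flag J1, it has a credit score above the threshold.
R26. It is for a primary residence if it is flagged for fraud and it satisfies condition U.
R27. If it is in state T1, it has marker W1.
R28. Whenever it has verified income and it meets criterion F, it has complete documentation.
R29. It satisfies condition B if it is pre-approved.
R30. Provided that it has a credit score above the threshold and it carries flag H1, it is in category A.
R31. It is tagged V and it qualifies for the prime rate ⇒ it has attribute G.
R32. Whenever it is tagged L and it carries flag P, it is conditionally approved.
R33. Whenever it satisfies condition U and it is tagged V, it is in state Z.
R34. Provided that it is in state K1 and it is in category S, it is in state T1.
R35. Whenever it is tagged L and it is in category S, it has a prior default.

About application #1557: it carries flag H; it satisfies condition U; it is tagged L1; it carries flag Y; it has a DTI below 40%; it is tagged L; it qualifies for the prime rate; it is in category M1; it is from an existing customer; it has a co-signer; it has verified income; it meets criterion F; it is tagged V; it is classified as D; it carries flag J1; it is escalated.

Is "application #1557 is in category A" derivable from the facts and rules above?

Forward chaining from the given facts derives: has marker Q, is classified as N, carries flag Y1, is in category T, carries flag X, has complete documentation, has attribute G, is in state Z, satisfies condition E, is classified as C, is pre-approved, has attribute D1, has marker X1, is in state K1, has attribute J, is in category W, exceeds the LTV cap, satisfies condition B.
The only rule concluding "it is in category A" is R30, which needs "it has a credit score above the threshold"; that is never established.

No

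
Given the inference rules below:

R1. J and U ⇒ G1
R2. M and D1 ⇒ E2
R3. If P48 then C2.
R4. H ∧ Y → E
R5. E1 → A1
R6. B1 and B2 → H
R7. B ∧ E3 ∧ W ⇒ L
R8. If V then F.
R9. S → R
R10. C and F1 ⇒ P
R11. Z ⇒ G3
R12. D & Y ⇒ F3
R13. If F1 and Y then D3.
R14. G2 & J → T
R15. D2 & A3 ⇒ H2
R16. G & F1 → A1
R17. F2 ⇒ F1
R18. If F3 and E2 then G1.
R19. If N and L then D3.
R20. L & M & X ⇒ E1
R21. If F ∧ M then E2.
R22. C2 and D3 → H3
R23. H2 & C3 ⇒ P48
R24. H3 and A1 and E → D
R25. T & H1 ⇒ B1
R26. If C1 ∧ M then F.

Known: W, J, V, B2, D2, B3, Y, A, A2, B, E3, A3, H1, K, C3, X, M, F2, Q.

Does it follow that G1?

No

Forward chaining from the given facts derives: L, F, H2, F1, E1, E2, P48, C2, A1, D3, H3.
Rules concluding G1: R1 needs U; R18 needs F3 — none of these are established.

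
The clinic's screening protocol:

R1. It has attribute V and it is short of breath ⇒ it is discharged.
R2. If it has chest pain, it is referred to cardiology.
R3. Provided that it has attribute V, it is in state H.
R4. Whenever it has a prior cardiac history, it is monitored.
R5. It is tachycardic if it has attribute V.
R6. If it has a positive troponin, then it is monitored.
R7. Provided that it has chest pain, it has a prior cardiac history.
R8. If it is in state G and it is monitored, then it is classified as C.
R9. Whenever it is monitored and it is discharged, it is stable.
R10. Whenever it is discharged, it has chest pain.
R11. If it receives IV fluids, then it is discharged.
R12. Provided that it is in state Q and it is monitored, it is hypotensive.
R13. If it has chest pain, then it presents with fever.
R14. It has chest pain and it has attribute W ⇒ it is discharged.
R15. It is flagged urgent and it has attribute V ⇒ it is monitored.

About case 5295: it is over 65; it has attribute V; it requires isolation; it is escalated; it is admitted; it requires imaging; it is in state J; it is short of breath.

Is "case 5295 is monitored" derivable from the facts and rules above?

Yes

By R1 (it has attribute V, it is short of breath): it is discharged.
By R10 (it is discharged): it has chest pain.
By R7 (it has chest pain): it has a prior cardiac history.
By R4 (it has a prior cardiac history): it is monitored.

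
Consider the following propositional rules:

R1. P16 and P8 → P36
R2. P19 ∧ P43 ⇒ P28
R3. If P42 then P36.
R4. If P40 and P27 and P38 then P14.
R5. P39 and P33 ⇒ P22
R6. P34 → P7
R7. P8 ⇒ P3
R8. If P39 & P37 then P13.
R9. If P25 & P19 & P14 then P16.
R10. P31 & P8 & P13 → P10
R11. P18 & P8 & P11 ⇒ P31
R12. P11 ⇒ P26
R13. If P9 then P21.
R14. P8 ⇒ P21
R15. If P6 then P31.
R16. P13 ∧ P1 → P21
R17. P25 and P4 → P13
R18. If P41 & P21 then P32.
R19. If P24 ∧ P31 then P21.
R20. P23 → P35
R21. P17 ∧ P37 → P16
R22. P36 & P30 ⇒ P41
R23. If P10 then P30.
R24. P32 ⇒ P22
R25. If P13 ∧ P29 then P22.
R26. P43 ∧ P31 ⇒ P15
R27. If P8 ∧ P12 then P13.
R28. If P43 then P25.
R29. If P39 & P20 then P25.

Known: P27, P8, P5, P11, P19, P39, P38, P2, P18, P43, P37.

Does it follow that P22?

Forward chaining from the given facts derives: P28, P3, P13, P31, P26, P21, P15, P25, P10, P30.
Rules concluding P22: R5 needs P33; R24 needs P32; R25 needs P29 — none of these are established.

No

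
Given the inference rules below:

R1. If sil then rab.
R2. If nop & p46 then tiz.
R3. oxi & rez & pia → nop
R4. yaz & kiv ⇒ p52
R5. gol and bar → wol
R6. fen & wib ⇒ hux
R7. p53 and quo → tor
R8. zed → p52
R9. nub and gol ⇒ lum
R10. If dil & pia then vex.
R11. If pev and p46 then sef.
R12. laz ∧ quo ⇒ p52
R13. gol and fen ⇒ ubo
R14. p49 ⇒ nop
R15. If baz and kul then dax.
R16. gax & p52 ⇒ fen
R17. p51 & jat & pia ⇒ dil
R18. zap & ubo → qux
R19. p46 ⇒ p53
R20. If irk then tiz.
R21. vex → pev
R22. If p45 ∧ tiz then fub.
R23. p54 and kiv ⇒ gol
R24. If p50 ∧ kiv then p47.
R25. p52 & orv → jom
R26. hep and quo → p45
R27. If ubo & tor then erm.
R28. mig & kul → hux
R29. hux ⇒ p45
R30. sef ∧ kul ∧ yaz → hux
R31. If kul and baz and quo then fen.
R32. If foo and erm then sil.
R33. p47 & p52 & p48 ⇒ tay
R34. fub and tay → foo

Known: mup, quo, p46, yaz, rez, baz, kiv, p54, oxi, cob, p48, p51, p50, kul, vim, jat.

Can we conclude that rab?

No

Forward chaining from the given facts derives: p52, dax, p53, gol, p47, fen, tay, tor, ubo, erm.
The only rule concluding rab is R1, which needs sil; that is never established.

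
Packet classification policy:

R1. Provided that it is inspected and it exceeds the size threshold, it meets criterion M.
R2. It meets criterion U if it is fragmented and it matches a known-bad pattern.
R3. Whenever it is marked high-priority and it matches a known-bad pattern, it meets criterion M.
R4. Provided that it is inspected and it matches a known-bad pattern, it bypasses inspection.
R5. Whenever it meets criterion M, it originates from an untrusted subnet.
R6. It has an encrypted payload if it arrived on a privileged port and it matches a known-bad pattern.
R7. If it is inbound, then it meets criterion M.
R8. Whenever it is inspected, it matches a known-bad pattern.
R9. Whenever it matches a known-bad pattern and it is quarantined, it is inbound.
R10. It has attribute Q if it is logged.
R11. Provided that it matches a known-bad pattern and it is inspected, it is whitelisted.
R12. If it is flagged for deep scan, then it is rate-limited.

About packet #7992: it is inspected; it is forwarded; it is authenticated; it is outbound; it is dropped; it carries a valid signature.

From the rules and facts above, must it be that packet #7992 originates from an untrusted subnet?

No

Forward chaining from the given facts derives: matches a known-bad pattern, is whitelisted, bypasses inspection.
The only rule concluding "it originates from an untrusted subnet" is R5, which needs "it meets criterion M"; that is never established.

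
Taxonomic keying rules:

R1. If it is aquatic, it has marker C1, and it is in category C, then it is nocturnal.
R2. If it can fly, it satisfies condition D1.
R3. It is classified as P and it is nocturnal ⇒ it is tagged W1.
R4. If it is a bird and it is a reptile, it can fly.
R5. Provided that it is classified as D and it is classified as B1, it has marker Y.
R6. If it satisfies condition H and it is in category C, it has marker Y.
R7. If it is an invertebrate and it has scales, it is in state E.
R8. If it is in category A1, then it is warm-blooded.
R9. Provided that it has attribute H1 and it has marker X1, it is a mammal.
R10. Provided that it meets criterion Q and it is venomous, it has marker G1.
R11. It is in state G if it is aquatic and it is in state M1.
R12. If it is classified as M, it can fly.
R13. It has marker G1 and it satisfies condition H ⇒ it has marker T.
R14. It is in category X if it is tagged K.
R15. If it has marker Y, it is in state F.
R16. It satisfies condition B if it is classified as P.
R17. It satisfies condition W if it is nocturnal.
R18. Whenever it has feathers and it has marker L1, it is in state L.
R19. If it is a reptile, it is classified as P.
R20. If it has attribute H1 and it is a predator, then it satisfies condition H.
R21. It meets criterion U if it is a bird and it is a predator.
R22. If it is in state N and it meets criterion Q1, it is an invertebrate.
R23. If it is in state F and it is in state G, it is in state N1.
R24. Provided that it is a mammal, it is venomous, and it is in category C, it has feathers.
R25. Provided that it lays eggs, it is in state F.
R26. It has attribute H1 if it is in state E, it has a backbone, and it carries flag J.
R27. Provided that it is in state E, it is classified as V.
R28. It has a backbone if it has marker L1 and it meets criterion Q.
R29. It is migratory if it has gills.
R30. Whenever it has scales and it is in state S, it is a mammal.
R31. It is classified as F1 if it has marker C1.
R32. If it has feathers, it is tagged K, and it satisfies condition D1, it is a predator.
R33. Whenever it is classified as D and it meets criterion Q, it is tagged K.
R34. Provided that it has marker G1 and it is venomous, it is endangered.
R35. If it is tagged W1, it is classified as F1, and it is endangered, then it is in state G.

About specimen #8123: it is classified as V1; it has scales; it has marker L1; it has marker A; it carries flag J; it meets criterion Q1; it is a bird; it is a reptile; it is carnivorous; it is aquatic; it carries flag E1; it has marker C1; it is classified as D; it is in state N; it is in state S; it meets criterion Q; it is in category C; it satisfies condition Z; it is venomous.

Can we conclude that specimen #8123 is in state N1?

Yes

By R1 (it is aquatic, it has marker C1, it is in category C): it is nocturnal.
By R4 (it is a bird, it is a reptile): it can fly.
By R10 (it meets criterion Q, it is venomous): it has marker G1.
By R19 (it is a reptile): it is classified as P.
By R22 (it is in state N, it meets criterion Q1): it is an invertebrate.
By R28 (it has marker L1, it meets criterion Q): it has a backbone.
By R30 (it has scales, it is in state S): it is a mammal.
By R31 (it has marker C1): it is classified as F1.
By R33 (it is classified as D, it meets criterion Q): it is tagged K.
By R34 (it has marker G1, it is venomous): it is endangered.
By R2 (it can fly): it satisfies condition D1.
By R3 (it is classified as P, it is nocturnal): it is tagged W1.
By R7 (it is an invertebrate, it has scales): it is in state E.
By R24 (it is a mammal, it is venomous, it is in category C): it has feathers.
By R26 (it is in state E, it has a backbone, it carries flag J): it has attribute H1.
By R32 (it has feathers, it is tagged K, it satisfies condition D1): it is a predator.
By R35 (it is tagged W1, it is classified as F1, it is endangered): it is in state G.
By R20 (it has attribute H1, it is a predator): it satisfies condition H.
By R6 (it satisfies condition H, it is in category C): it has marker Y.
By R15 (it has marker Y): it is in state F.
By R23 (it is in state F, it is in state G): it is in state N1.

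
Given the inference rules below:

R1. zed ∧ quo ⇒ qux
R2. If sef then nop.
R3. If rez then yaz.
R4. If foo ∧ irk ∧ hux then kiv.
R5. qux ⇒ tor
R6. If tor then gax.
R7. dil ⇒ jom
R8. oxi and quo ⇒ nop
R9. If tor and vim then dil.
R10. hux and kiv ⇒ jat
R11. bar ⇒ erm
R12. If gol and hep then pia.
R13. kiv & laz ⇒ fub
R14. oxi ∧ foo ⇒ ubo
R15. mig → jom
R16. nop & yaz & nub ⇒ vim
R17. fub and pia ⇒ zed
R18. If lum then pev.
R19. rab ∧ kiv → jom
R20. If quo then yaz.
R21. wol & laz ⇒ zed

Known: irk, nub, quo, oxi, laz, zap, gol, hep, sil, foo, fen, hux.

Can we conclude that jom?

Yes

kiv  (by R4: foo, irk, hux)
nop  (by R8: oxi, quo)
pia  (by R12: gol, hep)
fub  (by R13: kiv, laz)
zed  (by R17: fub, pia)
yaz  (by R20: quo)
qux  (by R1: zed, quo)
tor  (by R5: qux)
vim  (by R16: nop, yaz, nub)
dil  (by R9: tor, vim)
jom  (by R7: dil)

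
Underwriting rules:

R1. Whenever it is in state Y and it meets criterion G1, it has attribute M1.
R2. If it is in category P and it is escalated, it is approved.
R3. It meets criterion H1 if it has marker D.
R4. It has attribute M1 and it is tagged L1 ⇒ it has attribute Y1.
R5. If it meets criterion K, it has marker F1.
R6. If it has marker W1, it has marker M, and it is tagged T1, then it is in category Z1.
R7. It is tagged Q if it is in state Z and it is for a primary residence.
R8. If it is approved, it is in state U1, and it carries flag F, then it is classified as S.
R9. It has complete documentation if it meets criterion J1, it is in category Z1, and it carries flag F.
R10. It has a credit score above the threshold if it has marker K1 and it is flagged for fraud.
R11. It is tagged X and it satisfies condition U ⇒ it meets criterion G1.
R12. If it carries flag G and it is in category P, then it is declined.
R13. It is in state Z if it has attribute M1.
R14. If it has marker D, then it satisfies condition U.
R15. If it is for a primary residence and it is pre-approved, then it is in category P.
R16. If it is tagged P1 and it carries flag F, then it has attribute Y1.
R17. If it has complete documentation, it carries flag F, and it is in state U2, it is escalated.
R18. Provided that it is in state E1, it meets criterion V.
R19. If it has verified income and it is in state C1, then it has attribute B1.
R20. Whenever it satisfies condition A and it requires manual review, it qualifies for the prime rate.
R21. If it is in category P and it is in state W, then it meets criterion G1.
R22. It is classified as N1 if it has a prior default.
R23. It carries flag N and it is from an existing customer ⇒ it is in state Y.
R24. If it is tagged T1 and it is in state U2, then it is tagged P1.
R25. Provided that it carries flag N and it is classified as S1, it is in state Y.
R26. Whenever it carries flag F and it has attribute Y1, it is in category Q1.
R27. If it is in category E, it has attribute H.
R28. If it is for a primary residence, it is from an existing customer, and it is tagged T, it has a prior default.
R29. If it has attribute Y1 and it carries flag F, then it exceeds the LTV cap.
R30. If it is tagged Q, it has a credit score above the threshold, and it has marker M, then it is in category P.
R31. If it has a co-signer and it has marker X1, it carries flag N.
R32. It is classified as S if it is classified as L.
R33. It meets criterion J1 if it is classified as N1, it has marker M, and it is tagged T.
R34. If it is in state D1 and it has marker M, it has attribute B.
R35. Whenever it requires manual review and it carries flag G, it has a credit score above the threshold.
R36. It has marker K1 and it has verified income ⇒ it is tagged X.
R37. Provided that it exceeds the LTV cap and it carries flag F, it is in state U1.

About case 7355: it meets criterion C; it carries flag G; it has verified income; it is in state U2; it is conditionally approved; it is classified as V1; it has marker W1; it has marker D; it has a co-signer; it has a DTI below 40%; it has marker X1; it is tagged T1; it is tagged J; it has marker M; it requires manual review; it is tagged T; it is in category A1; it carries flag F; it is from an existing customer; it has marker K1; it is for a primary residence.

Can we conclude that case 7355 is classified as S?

Yes

By R6 (it has marker W1, it has marker M, it is tagged T1): it is in category Z1.
By R14 (it has marker D): it satisfies condition U.
By R24 (it is tagged T1, it is in state U2): it is tagged P1.
By R28 (it is for a primary residence, it is from an existing customer, it is tagged T): it has a prior default.
By R31 (it has a co-signer, it has marker X1): it carries flag N.
By R35 (it requires manual review, it carries flag G): it has a credit score above the threshold.
By R36 (it has marker K1, it has verified income): it is tagged X.
By R11 (it is tagged X, it satisfies condition U): it meets criterion G1.
By R16 (it is tagged P1, it carries flag F): it has attribute Y1.
By R22 (it has a prior default): it is classified as N1.
By R23 (it carries flag N, it is from an existing customer): it is in state Y.
By R29 (it has attribute Y1, it carries flag F): it exceeds the LTV cap.
By R33 (it is classified as N1, it has marker M, it is tagged T): it meets criterion J1.
By R37 (it exceeds the LTV cap, it carries flag F): it is in state U1.
By R1 (it is in state Y, it meets criterion G1): it has attribute M1.
By R9 (it meets criterion J1, it is in category Z1, it carries flag F): it has complete documentation.
By R13 (it has attribute M1): it is in state Z.
By R17 (it has complete documentation, it carries flag F, it is in state U2): it is escalated.
By R7 (it is in state Z, it is for a primary residence): it is tagged Q.
By R30 (it is tagged Q, it has a credit score above the threshold, it has marker M): it is in category P.
By R2 (it is in category P, it is escalated): it is approved.
By R8 (it is approved, it is in state U1, it carries flag F): it is classified as S.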